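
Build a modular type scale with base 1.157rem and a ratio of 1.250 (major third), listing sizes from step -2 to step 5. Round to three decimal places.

Step -2: 1.157 ÷ 1.250² = 0.740
Step -1: 1.157 ÷ 1.250 = 0.926
Step 0: 1.157rem
Step 1: 1.157 × 1.250 = 1.446
Step 2: 1.157 × 1.250² = 1.808
Step 3: 1.157 × 1.250³ = 2.260
Step 4: 1.157 × 1.250⁴ = 2.825
Step 5: 1.157 × 1.250⁵ = 3.531

0.740rem, 0.926rem, 1.157rem, 1.446rem, 1.808rem, 2.260rem, 2.825rem, 3.531rem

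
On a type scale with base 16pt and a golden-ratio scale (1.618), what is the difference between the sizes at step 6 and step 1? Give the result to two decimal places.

261.18pt

Step 1: 16.0 × 1.618 = 25.8880pt
Step 6: 16.0 × 1.618⁶ = 287.0722pt
Difference: 287.0722 − 25.8880 = 261.1842pt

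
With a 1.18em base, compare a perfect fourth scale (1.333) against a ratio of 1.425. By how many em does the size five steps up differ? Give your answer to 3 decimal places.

Perfect fourth: 1.18 × 1.333⁵ = 4.96630em
At 1.425: 1.18 × 1.425⁵ = 6.93356em
Difference: 6.93356 − 4.96630 = 1.96726em

1.967em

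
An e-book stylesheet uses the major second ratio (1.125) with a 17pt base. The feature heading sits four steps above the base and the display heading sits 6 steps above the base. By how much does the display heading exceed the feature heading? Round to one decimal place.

Step 4: 17.0 × 1.125⁴ = 27.231pt
Step 6: 17.0 × 1.125⁶ = 34.464pt
Difference: 34.464 − 27.231 = 7.233pt

7.2pt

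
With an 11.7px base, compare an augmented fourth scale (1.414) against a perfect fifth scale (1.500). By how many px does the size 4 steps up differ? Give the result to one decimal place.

12.5px

Augmented fourth: 11.7 × 1.414⁴ = 46.772px
Perfect fifth: 11.7 × 1.500⁴ = 59.231px
Difference: 59.231 − 46.772 = 12.459px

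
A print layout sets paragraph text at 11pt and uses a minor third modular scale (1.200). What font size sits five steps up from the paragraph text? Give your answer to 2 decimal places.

11.0 × 1.200⁵ = 11.0 × 2.48832 ≈ 27.37

27.37pt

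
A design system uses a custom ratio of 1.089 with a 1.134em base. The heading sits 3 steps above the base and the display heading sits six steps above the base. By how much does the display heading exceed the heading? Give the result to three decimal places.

Step 3: 1.134 × 1.089³ = 1.46452em
Step 6: 1.134 × 1.089⁶ = 1.89139em
Difference: 1.89139 − 1.46452 = 0.42687em

0.427em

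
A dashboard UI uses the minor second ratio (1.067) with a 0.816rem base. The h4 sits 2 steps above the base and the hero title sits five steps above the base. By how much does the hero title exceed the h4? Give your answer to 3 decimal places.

Step 2: 0.816 × 1.067² = 0.92901rem
Step 5: 0.816 × 1.067⁵ = 1.12853rem
Difference: 1.12853 − 0.92901 = 0.19952rem

0.200rem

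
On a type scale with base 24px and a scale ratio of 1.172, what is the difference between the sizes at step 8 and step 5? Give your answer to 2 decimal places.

Step 5: 24.0 × 1.172⁵ = 53.0700px
Step 8: 24.0 × 1.172⁸ = 85.4343px
Difference: 85.4343 − 53.0700 = 32.3643px

32.36px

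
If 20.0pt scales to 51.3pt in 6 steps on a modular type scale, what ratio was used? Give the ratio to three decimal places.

r⁶ = 51.3 / 20.0, so r = (51.3/20.0)^(1/6).
r = 2.5650^(1/6) ≈ 1.1700

1.170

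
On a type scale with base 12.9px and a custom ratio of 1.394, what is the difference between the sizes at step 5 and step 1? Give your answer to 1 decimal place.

49.9px

Step 1: 12.9 × 1.394 = 17.983px
Step 5: 12.9 × 1.394⁵ = 67.905px
Difference: 67.905 − 17.983 = 49.922px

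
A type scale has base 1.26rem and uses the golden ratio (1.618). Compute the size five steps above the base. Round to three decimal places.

13.972rem

A modular type scale is a geometric sequence: sizeₙ = base × rⁿ.
1.26 × 1.618⁵ = 1.26 × 11.08901 ≈ 13.972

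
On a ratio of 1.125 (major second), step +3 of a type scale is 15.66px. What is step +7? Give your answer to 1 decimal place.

25.1px

15.66 × 1.125⁴ = 15.66 × 1.60181 ≈ 25.084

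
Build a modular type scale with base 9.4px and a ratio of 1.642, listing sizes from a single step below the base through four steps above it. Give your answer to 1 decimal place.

Step -1: 9.4 ÷ 1.642 = 5.7
Step 0: 9.4px
Step 1: 9.4 × 1.642 = 15.4
Step 2: 9.4 × 1.642² = 25.3
Step 3: 9.4 × 1.642³ = 41.6
Step 4: 9.4 × 1.642⁴ = 68.3

5.7px, 9.4px, 15.4px, 25.3px, 41.6px, 68.3px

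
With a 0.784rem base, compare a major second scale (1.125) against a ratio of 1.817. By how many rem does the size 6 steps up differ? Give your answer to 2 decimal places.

Major second: 0.784 × 1.125⁶ = 1.5894rem
At 1.817: 0.784 × 1.817⁶ = 28.2128rem
Difference: 28.2128 − 1.5894 = 26.6234rem

26.62rem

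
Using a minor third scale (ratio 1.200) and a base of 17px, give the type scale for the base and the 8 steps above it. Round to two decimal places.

17.00px, 20.40px, 24.48px, 29.38px, 35.25px, 42.30px, 50.76px, 60.91px, 73.10px

Step 0: 17px
Step 1: 17.0 × 1.200 = 20.40
Step 2: 17.0 × 1.200² = 24.48
Step 3: 17.0 × 1.200³ = 29.38
Step 4: 17.0 × 1.200⁴ = 35.25
Step 5: 17.0 × 1.200⁵ = 42.30
Step 6: 17.0 × 1.200⁶ = 50.76
Step 7: 17.0 × 1.200⁷ = 60.91
Step 8: 17.0 × 1.200⁸ = 73.10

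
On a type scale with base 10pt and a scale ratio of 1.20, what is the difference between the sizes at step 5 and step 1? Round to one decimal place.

Step 1: 10.0 × 1.20 = 12.000pt
Step 5: 10.0 × 1.20⁵ = 24.883pt
Difference: 24.883 − 12.000 = 12.883pt

12.9pt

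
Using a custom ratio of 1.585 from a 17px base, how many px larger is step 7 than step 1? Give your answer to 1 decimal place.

400.3px

Step 1: 17.0 × 1.585 = 26.945px
Step 7: 17.0 × 1.585⁷ = 427.222px
Difference: 427.222 − 26.945 = 400.277px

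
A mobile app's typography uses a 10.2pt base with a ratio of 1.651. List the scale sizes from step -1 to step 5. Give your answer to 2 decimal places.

Step -1: 10.2 ÷ 1.651 = 6.18
Step 0: 10.2pt
Step 1: 10.2 × 1.651 = 16.84
Step 2: 10.2 × 1.651² = 27.80
Step 3: 10.2 × 1.651³ = 45.90
Step 4: 10.2 × 1.651⁴ = 75.79
Step 5: 10.2 × 1.651⁵ = 125.12

6.18pt, 10.20pt, 16.84pt, 27.80pt, 45.90pt, 75.79pt, 125.12pt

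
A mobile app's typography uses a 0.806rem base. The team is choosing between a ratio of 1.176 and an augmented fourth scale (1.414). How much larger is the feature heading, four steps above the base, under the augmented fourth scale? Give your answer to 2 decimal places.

At 1.176: 0.806 × 1.176⁴ = 1.5416rem
Augmented fourth: 0.806 × 1.414⁴ = 3.2221rem
Difference: 3.2221 − 1.5416 = 1.6805rem

1.68rem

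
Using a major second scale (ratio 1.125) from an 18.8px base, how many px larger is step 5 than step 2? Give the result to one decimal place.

10.1px

Step 2: 18.8 × 1.125² = 23.794px
Step 5: 18.8 × 1.125⁵ = 33.878px
Difference: 33.878 − 23.794 = 10.084px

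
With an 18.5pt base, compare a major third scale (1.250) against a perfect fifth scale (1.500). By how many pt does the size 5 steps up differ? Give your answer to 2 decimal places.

84.03pt

Major third: 18.5 × 1.250⁵ = 56.4575pt
Perfect fifth: 18.5 × 1.500⁵ = 140.4844pt
Difference: 140.4844 − 56.4575 = 84.0269pt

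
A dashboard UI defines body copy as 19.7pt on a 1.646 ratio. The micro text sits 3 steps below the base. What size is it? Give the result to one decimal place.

4.4pt

Each step on a modular scale multiplies by the ratio, so the size n steps from the base is base × ratioⁿ.
19.7 ÷ 1.646³ = 19.7 ÷ 4.45953 ≈ 4.42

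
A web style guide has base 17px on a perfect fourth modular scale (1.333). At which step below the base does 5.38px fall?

1.333ⁿ = 17 / 5.38 = 3.1599
n = ln(3.1599) / ln(1.333) = 1.1505 / 0.2874 ≈ 4.00

4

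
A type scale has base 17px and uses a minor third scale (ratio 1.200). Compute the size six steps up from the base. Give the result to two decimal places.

50.76px

Each step on a modular scale multiplies by the ratio, so the size n steps from the base is base × ratioⁿ.
17.0 × 1.200⁶ = 17.0 × 2.98598 ≈ 50.76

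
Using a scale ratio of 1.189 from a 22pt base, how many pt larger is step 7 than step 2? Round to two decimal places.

42.81pt

Step 2: 22.0 × 1.189² = 31.1019pt
Step 7: 22.0 × 1.189⁷ = 73.9087pt
Difference: 73.9087 − 31.1019 = 42.8068pt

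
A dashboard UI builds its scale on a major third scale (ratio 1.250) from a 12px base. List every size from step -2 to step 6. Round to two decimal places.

7.68px, 9.60px, 12.00px, 15.00px, 18.75px, 23.44px, 29.30px, 36.62px, 45.78px

Step -2: 12.0 ÷ 1.250² = 7.68
Step -1: 12.0 ÷ 1.250 = 9.60
Step 0: 12px
Step 1: 12.0 × 1.250 = 15.00
Step 2: 12.0 × 1.250² = 18.75
Step 3: 12.0 × 1.250³ = 23.44
Step 4: 12.0 × 1.250⁴ = 29.30
Step 5: 12.0 × 1.250⁵ = 36.62
Step 6: 12.0 × 1.250⁶ = 45.78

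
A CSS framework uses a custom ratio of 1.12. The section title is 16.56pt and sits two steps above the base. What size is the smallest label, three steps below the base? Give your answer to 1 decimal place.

16.56 ÷ 1.12⁵ = 16.56 ÷ 1.76234 ≈ 9.397

9.4pt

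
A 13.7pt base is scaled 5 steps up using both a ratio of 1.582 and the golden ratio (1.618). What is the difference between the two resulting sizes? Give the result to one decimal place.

At 1.582: 13.7 × 1.582⁵ = 135.754pt
Golden ratio: 13.7 × 1.618⁵ = 151.919pt
Difference: 151.919 − 135.754 = 16.165pt

16.2pt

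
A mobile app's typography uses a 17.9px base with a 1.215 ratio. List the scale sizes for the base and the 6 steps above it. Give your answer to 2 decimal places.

Step 0: 17.9px
Step 1: 17.9 × 1.215 = 21.75
Step 2: 17.9 × 1.215² = 26.42
Step 3: 17.9 × 1.215³ = 32.11
Step 4: 17.9 × 1.215⁴ = 39.01
Step 5: 17.9 × 1.215⁵ = 47.40
Step 6: 17.9 × 1.215⁶ = 57.59

17.90px, 21.75px, 26.42px, 32.11px, 39.01px, 47.40px, 57.59px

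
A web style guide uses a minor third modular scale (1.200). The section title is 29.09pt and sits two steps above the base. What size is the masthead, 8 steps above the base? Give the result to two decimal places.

86.86pt

29.09 × 1.200⁶ = 29.09 × 2.98598 ≈ 86.862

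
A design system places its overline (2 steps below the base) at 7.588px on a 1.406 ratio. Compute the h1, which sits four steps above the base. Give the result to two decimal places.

58.62px

The gap is 4 − (-2) = 6 steps, so the factor is 1.406^6.
7.588 × 1.406⁶ = 7.588 × 7.72524 ≈ 58.619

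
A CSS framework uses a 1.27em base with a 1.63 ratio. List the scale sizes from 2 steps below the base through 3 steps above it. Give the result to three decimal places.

Step -2: 1.27 ÷ 1.63² = 0.478
Step -1: 1.27 ÷ 1.63 = 0.779
Step 0: 1.27em
Step 1: 1.27 × 1.63 = 2.070
Step 2: 1.27 × 1.63² = 3.374
Step 3: 1.27 × 1.63³ = 5.500

0.478em, 0.779em, 1.270em, 2.070em, 3.374em, 5.500em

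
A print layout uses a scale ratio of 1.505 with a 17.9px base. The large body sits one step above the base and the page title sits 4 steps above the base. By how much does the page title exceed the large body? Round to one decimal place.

64.9px

Step 1: 17.9 × 1.505 = 26.939px
Step 4: 17.9 × 1.505⁴ = 91.833px
Difference: 91.833 − 26.939 = 64.894px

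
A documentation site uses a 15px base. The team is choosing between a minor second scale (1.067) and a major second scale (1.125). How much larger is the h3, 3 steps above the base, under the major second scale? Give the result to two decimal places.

3.14px

Minor second: 15.0 × 1.067³ = 18.2215px
Major second: 15.0 × 1.125³ = 21.3574px
Difference: 21.3574 − 18.2215 = 3.1359px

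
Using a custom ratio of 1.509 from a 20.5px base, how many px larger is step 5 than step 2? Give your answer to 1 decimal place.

Step 2: 20.5 × 1.509² = 46.680px
Step 5: 20.5 × 1.509⁵ = 160.398px
Difference: 160.398 − 46.680 = 113.718px

113.7px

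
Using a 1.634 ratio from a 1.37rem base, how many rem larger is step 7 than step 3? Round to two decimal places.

36.63rem

Step 3: 1.37 × 1.634³ = 5.9769rem
Step 7: 1.37 × 1.634⁷ = 42.6074rem
Difference: 42.6074 − 5.9769 = 36.6305rem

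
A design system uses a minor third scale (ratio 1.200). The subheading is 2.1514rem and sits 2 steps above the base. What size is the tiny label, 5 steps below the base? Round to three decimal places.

0.600rem

The gap is -5 − (2) = -7 steps, so the factor is 1.200^-7.
2.1514 ÷ 1.200⁷ = 2.1514 ÷ 3.58318 ≈ 0.600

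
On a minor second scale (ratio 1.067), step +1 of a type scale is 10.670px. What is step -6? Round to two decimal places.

6.78px

Moving from step +1 to step -6 is 7 steps down, so divide by r⁷.
10.670 ÷ 1.067⁷ = 10.670 ÷ 1.57453 ≈ 6.777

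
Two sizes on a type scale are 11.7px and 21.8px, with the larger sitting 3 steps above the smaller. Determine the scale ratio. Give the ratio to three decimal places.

The ratio satisfies 11.7 × r³ = 21.8, so r = (21.8 / 11.7)^(1/3).
r = 1.8632^(1/3) ≈ 1.2305

1.231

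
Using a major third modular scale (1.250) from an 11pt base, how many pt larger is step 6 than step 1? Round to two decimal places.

Step 1: 11.0 × 1.250 = 13.7500pt
Step 6: 11.0 × 1.250⁶ = 41.9617pt
Difference: 41.9617 − 13.7500 = 28.2117pt

28.21pt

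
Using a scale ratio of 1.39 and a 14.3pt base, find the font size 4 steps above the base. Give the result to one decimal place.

53.4pt

Each step on a modular scale multiplies by the ratio, so the size n steps from the base is base × ratioⁿ.
14.3 × 1.39⁴ = 14.3 × 3.73301 ≈ 53.38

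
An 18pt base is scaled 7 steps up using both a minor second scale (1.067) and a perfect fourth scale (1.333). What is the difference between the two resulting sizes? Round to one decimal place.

106.3pt

Minor second: 18.0 × 1.067⁷ = 28.342pt
Perfect fourth: 18.0 × 1.333⁷ = 134.612pt
Difference: 134.612 − 28.342 = 106.270pt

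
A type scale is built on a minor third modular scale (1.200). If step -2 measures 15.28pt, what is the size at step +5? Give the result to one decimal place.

54.8pt

Moving from step -2 to step +5 is 7 steps up, so multiply by r⁷.
15.28 × 1.200⁷ = 15.28 × 3.58318 ≈ 54.751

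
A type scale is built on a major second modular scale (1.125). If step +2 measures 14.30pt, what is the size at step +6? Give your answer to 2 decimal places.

The gap is 6 − (2) = 4 steps, so the factor is 1.125^4.
14.30 × 1.125⁴ = 14.30 × 1.60181 ≈ 22.906

22.91pt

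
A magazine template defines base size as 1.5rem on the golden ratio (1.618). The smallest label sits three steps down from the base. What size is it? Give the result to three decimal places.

0.354rem

1.5 ÷ 1.618³ = 1.5 ÷ 4.23580 ≈ 0.354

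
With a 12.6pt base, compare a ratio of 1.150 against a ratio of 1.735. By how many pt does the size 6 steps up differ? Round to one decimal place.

314.5pt

At 1.150: 12.6 × 1.150⁶ = 29.145pt
At 1.735: 12.6 × 1.735⁶ = 343.690pt
Difference: 343.690 − 29.145 = 314.545pt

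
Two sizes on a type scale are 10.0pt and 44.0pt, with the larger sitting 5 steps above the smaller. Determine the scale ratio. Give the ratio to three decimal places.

1.345

r⁵ = 44.0 / 10.0, so r = (44.0/10.0)^(1/5).
r = 4.4000^(1/5) ≈ 1.3449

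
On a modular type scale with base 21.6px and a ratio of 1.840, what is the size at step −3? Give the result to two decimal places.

3.47px

21.6 ÷ 1.840³ = 21.6 ÷ 6.22950 ≈ 3.47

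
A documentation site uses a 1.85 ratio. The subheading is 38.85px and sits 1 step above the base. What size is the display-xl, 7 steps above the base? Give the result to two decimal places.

38.85 × 1.85⁶ = 38.85 × 40.08948 ≈ 1557.476

1557.48px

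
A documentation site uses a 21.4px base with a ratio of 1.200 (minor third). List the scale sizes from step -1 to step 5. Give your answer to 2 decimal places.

17.83px, 21.40px, 25.68px, 30.82px, 36.98px, 44.38px, 53.25px

Step -1: 21.4 ÷ 1.200 = 17.83
Step 0: 21.4px
Step 1: 21.4 × 1.200 = 25.68
Step 2: 21.4 × 1.200² = 30.82
Step 3: 21.4 × 1.200³ = 36.98
Step 4: 21.4 × 1.200⁴ = 44.38
Step 5: 21.4 × 1.200⁵ = 53.25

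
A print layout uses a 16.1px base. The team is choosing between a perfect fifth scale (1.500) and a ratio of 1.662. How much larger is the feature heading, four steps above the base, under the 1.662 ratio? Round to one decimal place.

Perfect fifth: 16.1 × 1.500⁴ = 81.506px
At 1.662: 16.1 × 1.662⁴ = 122.843px
Difference: 122.843 − 81.506 = 41.337px

41.3px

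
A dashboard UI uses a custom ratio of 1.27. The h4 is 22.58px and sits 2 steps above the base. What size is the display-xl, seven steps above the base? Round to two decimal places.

22.58 × 1.27⁵ = 22.58 × 3.30384 ≈ 74.601

74.60px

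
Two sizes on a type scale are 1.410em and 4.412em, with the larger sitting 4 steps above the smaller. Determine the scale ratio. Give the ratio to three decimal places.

r⁴ = 4.412 / 1.410, so r = (4.412/1.410)^(1/4).
r = 3.1291^(1/4) ≈ 1.3300

1.330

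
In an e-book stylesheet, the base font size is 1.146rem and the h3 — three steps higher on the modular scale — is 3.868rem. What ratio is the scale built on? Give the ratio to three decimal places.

The ratio satisfies 1.146 × r³ = 3.868, so r = (3.868 / 1.146)^(1/3).
r = 3.3752^(1/3) ≈ 1.5000

1.500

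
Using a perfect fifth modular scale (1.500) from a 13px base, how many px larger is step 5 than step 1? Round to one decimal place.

79.2px

Step 1: 13.0 × 1.500 = 19.500px
Step 5: 13.0 × 1.500⁵ = 98.719px
Difference: 98.719 − 19.500 = 79.219px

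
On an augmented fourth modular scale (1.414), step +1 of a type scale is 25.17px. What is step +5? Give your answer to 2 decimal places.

Moving from step +1 to step +5 is 4 steps up, so multiply by r⁴.
25.17 × 1.414⁴ = 25.17 × 3.99758 ≈ 100.619

100.62px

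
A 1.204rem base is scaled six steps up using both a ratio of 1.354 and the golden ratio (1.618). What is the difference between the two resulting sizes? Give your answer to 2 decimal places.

At 1.354: 1.204 × 1.354⁶ = 7.4189rem
Golden ratio: 1.204 × 1.618⁶ = 21.6022rem
Difference: 21.6022 − 7.4189 = 14.1833rem

14.18rem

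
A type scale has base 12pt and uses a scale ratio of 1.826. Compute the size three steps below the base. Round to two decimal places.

1.97pt

Each step on a modular scale multiplies by the ratio, so the size n steps from the base is base × ratioⁿ.
12.0 ÷ 1.826³ = 12.0 ÷ 6.08839 ≈ 1.97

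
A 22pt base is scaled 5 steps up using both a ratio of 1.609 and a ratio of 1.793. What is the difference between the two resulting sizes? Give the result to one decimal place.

170.4pt

At 1.609: 22.0 × 1.609⁵ = 237.248pt
At 1.793: 22.0 × 1.793⁵ = 407.684pt
Difference: 407.684 − 237.248 = 170.436pt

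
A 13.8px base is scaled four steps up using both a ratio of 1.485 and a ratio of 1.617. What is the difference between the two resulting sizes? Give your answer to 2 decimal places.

At 1.485: 13.8 × 1.485⁴ = 67.1096px
At 1.617: 13.8 × 1.617⁴ = 94.3451px
Difference: 94.3451 − 67.1096 = 27.2355px

27.24px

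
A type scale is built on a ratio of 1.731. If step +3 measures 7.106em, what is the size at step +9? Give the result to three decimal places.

191.165em

The gap is 9 − (3) = 6 steps, so the factor is 1.731^6.
7.106 × 1.731⁶ = 7.106 × 26.90187 ≈ 191.165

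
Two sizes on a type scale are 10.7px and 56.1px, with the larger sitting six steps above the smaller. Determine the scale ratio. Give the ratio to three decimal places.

The ratio satisfies 10.7 × r⁶ = 56.1, so r = (56.1 / 10.7)^(1/6).
r = 5.2430^(1/6) ≈ 1.3180

1.318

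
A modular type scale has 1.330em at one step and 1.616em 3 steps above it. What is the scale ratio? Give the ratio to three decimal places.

1.067

r³ = 1.616 / 1.330, so r = (1.616/1.330)^(1/3).
r = 1.2150^(1/3) ≈ 1.0671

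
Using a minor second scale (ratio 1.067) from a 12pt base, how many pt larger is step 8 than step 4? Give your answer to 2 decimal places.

4.61pt

Step 4: 12.0 × 1.067⁴ = 15.5539pt
Step 8: 12.0 × 1.067⁸ = 20.1603pt
Difference: 20.1603 − 15.5539 = 4.6064pt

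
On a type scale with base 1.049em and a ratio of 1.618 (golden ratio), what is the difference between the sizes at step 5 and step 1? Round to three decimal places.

9.935em

Step 1: 1.049 × 1.618 = 1.69728em
Step 5: 1.049 × 1.618⁵ = 11.63237em
Difference: 11.63237 − 1.69728 = 9.93509em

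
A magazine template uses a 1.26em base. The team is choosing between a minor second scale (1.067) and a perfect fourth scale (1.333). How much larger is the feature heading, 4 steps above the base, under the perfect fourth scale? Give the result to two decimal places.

2.35em

Minor second: 1.26 × 1.067⁴ = 1.6332em
Perfect fourth: 1.26 × 1.333⁴ = 3.9782em
Difference: 3.9782 − 1.6332 = 2.3450em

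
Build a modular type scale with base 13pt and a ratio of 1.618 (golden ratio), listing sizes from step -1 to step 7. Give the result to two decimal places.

8.03pt, 13.00pt, 21.03pt, 34.03pt, 55.07pt, 89.10pt, 144.16pt, 233.25pt, 377.39pt

Step -1: 13.0 ÷ 1.618 = 8.03
Step 0: 13pt
Step 1: 13.0 × 1.618 = 21.03
Step 2: 13.0 × 1.618² = 34.03
Step 3: 13.0 × 1.618³ = 55.07
Step 4: 13.0 × 1.618⁴ = 89.10
Step 5: 13.0 × 1.618⁵ = 144.16
Step 6: 13.0 × 1.618⁶ = 233.25
Step 7: 13.0 × 1.618⁷ = 377.39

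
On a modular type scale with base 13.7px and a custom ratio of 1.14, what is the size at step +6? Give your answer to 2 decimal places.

30.07px

Every step multiplies by the scale ratio.
13.7 × 1.14⁶ = 13.7 × 2.19497 ≈ 30.07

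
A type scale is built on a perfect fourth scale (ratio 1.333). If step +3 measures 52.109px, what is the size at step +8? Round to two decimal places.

219.31px

The gap is 8 − (3) = 5 steps, so the factor is 1.333^5.
52.109 × 1.333⁵ = 52.109 × 4.20873 ≈ 219.313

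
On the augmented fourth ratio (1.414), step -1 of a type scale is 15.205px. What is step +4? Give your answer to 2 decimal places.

15.205 × 1.414⁵ = 15.205 × 5.65258 ≈ 85.948

85.95px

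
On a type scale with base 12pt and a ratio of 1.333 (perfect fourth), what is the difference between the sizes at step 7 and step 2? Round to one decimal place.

68.4pt

Step 2: 12.0 × 1.333² = 21.323pt
Step 7: 12.0 × 1.333⁷ = 89.741pt
Difference: 89.741 − 21.323 = 68.418pt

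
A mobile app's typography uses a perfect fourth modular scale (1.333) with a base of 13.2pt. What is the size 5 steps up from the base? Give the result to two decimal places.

55.56pt

13.2 × 1.333⁵ = 13.2 × 4.20873 ≈ 55.56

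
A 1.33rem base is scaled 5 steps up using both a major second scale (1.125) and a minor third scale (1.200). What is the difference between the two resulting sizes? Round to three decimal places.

0.913rem

Major second: 1.33 × 1.125⁵ = 2.39670rem
Minor third: 1.33 × 1.200⁵ = 3.30947rem
Difference: 3.30947 − 2.39670 = 0.91277rem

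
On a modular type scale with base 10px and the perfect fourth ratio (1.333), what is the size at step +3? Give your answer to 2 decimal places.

23.69px

10.0 × 1.333³ = 10.0 × 2.36859 ≈ 23.69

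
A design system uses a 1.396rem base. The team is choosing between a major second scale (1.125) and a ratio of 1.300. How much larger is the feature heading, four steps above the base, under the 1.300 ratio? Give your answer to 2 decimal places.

1.75rem

Major second: 1.396 × 1.125⁴ = 2.2361rem
At 1.300: 1.396 × 1.300⁴ = 3.9871rem
Difference: 3.9871 − 2.2361 = 1.7510rem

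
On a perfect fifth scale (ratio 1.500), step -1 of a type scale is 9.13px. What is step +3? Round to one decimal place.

9.13 × 1.500⁴ = 9.13 × 5.06250 ≈ 46.221

46.2px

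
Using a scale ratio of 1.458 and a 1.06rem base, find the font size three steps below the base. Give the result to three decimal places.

0.342rem

1.06 ÷ 1.458³ = 1.06 ÷ 3.09936 ≈ 0.342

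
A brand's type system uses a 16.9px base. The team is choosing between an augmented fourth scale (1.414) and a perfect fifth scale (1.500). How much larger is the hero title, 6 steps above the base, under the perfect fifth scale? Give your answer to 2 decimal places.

57.42px

Augmented fourth: 16.9 × 1.414⁶ = 135.0775px
Perfect fifth: 16.9 × 1.500⁶ = 192.5016px
Difference: 192.5016 − 135.0775 = 57.4241px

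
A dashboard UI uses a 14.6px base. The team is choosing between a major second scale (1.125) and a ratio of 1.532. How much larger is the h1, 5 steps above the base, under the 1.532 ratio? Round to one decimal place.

96.9px

Major second: 14.6 × 1.125⁵ = 26.310px
At 1.532: 14.6 × 1.532⁵ = 123.210px
Difference: 123.210 − 26.310 = 96.900px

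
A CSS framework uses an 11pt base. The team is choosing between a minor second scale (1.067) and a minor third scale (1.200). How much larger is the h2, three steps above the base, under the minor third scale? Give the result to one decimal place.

Minor second: 11.0 × 1.067³ = 13.362pt
Minor third: 11.0 × 1.200³ = 19.008pt
Difference: 19.008 − 13.362 = 5.646pt

5.6pt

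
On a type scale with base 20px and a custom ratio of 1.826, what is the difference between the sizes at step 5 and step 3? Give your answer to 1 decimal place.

284.2px

Step 3: 20.0 × 1.826³ = 121.768px
Step 5: 20.0 × 1.826⁵ = 406.007px
Difference: 406.007 − 121.768 = 284.239px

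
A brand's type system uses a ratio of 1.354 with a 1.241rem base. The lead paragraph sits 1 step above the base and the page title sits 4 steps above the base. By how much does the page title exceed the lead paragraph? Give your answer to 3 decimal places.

Step 1: 1.241 × 1.354 = 1.68031rem
Step 4: 1.241 × 1.354⁴ = 4.17106rem
Difference: 4.17106 − 1.68031 = 2.49075rem

2.491rem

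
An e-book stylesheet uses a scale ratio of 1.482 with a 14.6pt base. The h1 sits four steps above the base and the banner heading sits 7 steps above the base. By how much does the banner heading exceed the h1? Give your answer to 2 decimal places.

158.81pt

Step 4: 14.6 × 1.482⁴ = 70.4281pt
Step 7: 14.6 × 1.482⁷ = 229.2399pt
Difference: 229.2399 − 70.4281 = 158.8118pt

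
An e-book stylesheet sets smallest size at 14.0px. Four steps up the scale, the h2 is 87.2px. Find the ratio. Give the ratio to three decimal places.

The ratio satisfies 14.0 × r⁴ = 87.2, so r = (87.2 / 14.0)^(1/4).
r = 6.2286^(1/4) ≈ 1.5798

1.580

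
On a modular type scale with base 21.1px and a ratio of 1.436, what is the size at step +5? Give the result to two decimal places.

Each step on a modular scale multiplies by the ratio, so the size n steps from the base is base × ratioⁿ.
21.1 × 1.436⁵ = 21.1 × 6.10622 ≈ 128.84

128.84px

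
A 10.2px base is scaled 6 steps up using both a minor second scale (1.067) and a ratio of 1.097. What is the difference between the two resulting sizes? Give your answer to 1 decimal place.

Minor second: 10.2 × 1.067⁶ = 15.052px
At 1.097: 10.2 × 1.097⁶ = 17.776px
Difference: 17.776 − 15.052 = 2.724px

2.7px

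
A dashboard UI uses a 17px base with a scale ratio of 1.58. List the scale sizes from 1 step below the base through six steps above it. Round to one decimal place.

Step -1: 17.0 ÷ 1.58 = 10.8
Step 0: 17px
Step 1: 17.0 × 1.58 = 26.9
Step 2: 17.0 × 1.58² = 42.4
Step 3: 17.0 × 1.58³ = 67.1
Step 4: 17.0 × 1.58⁴ = 105.9
Step 5: 17.0 × 1.58⁵ = 167.4
Step 6: 17.0 × 1.58⁶ = 264.5

10.8px, 17.0px, 26.9px, 42.4px, 67.1px, 105.9px, 167.4px, 264.5px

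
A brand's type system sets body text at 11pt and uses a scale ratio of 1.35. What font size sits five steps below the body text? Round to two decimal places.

2.45pt

11.0 ÷ 1.35⁵ = 11.0 ÷ 4.48403 ≈ 2.45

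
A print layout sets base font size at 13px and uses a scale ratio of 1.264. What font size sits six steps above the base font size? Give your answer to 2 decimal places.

13.0 × 1.264⁶ = 13.0 × 4.07833 ≈ 53.02

53.02px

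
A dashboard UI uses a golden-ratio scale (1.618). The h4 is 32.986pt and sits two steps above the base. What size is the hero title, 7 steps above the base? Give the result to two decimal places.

365.78pt

32.986 × 1.618⁵ = 32.986 × 11.08901 ≈ 365.782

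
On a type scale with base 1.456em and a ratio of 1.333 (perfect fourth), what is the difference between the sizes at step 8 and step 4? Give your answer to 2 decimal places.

9.92em

Step 4: 1.456 × 1.333⁴ = 4.5971em
Step 8: 1.456 × 1.333⁸ = 14.5145em
Difference: 14.5145 − 4.5971 = 9.9174em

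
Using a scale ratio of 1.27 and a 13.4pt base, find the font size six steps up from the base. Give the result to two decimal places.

56.22pt

Every step multiplies by the scale ratio.
13.4 × 1.27⁶ = 13.4 × 4.19587 ≈ 56.22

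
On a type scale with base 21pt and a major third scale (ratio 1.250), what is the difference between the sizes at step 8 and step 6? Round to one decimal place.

45.1pt

Step 6: 21.0 × 1.250⁶ = 80.109pt
Step 8: 21.0 × 1.250⁸ = 125.170pt
Difference: 125.170 − 80.109 = 45.061pt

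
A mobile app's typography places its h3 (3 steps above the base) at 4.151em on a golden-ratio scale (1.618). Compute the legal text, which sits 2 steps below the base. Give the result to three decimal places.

0.374em

Moving from step +3 to step -2 is 5 steps down, so divide by r⁵.
4.151 ÷ 1.618⁵ = 4.151 ÷ 11.08901 ≈ 0.374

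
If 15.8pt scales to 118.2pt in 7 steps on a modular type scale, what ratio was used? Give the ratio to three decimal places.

1.333

The ratio satisfies 15.8 × r⁷ = 118.2, so r = (118.2 / 15.8)^(1/7).
r = 7.4810^(1/7) ≈ 1.3331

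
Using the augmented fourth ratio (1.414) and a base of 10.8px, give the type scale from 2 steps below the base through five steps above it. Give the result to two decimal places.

5.40px, 7.64px, 10.80px, 15.27px, 21.59px, 30.53px, 43.17px, 61.05px

Step -2: 10.8 ÷ 1.414² = 5.40
Step -1: 10.8 ÷ 1.414 = 7.64
Step 0: 10.8px
Step 1: 10.8 × 1.414 = 15.27
Step 2: 10.8 × 1.414² = 21.59
Step 3: 10.8 × 1.414³ = 30.53
Step 4: 10.8 × 1.414⁴ = 43.17
Step 5: 10.8 × 1.414⁵ = 61.05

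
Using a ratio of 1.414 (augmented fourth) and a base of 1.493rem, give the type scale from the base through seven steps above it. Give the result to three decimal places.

1.493rem, 2.111rem, 2.985rem, 4.221rem, 5.968rem, 8.439rem, 11.933rem, 16.874rem

Step 0: 1.493rem
Step 1: 1.493 × 1.414 = 2.111
Step 2: 1.493 × 1.414² = 2.985
Step 3: 1.493 × 1.414³ = 4.221
Step 4: 1.493 × 1.414⁴ = 5.968
Step 5: 1.493 × 1.414⁵ = 8.439
Step 6: 1.493 × 1.414⁶ = 11.933
Step 7: 1.493 × 1.414⁷ = 16.874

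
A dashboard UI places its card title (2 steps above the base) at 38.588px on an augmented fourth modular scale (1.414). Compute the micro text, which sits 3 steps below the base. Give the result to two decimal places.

38.588 ÷ 1.414⁵ = 38.588 ÷ 5.65258 ≈ 6.827

6.83px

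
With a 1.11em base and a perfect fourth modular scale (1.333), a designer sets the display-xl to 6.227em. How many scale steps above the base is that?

6

1.333ⁿ = 6.227 / 1.11 = 5.6099
n = ln(5.6099) / ln(1.333) = 1.7245 / 0.2874 ≈ 6.00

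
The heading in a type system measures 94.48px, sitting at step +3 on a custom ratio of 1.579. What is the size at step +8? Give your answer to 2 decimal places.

94.48 × 1.579⁵ = 94.48 × 9.81546 ≈ 927.365

927.36px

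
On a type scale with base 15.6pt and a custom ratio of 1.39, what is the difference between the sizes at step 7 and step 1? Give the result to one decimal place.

134.7pt

Step 1: 15.6 × 1.39 = 21.684pt
Step 7: 15.6 × 1.39⁷ = 156.397pt
Difference: 156.397 − 21.684 = 134.713pt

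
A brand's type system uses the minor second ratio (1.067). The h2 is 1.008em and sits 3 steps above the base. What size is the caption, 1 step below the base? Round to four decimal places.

0.7777em

1.008 ÷ 1.067⁴ = 1.008 ÷ 1.29616 ≈ 0.7777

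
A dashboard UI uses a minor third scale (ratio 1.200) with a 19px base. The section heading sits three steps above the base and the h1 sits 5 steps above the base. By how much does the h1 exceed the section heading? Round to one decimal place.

Step 3: 19.0 × 1.200³ = 32.832px
Step 5: 19.0 × 1.200⁵ = 47.278px
Difference: 47.278 − 32.832 = 14.446px

14.4px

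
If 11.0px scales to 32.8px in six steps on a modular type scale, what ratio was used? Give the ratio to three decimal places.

r⁶ = 32.8 / 11.0, so r = (32.8/11.0)^(1/6).
r = 2.9818^(1/6) ≈ 1.1997

1.200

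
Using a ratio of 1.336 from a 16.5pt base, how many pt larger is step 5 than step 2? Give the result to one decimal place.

Step 2: 16.5 × 1.336² = 29.451pt
Step 5: 16.5 × 1.336⁵ = 70.229pt
Difference: 70.229 − 29.451 = 40.778pt

40.8pt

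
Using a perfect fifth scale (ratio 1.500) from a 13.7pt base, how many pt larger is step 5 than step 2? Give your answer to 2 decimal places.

73.21pt

Step 2: 13.7 × 1.500² = 30.8250pt
Step 5: 13.7 × 1.500⁵ = 104.0344pt
Difference: 104.0344 − 30.8250 = 73.2094pt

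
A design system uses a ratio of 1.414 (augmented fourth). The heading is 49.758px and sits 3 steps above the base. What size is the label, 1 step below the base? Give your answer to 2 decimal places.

49.758 ÷ 1.414⁴ = 49.758 ÷ 3.99758 ≈ 12.447

12.45px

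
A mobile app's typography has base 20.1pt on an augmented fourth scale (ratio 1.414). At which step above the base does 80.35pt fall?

1.414ⁿ = 80.35 / 20.1 = 3.9975
n = ln(3.9975) / ln(1.414) = 1.3857 / 0.3464 ≈ 4.00

4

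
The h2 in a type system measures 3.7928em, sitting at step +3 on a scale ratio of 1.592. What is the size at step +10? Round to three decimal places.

Moving from step +3 to step +10 is 7 steps up, so multiply by r⁷.
3.7928 × 1.592⁷ = 3.7928 × 25.91800 ≈ 98.302

98.302em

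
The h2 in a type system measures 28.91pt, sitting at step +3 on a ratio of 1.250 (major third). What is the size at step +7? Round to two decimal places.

70.58pt

Moving from step +3 to step +7 is 4 steps up, so multiply by r⁴.
28.91 × 1.250⁴ = 28.91 × 2.44141 ≈ 70.581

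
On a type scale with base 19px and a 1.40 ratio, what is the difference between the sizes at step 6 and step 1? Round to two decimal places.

Step 1: 19.0 × 1.40 = 26.6000px
Step 6: 19.0 × 1.40⁶ = 143.0612px
Difference: 143.0612 − 26.6000 = 116.4612px

116.46px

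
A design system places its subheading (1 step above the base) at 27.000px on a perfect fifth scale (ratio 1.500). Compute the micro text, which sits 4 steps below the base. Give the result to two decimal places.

Moving from step +1 to step -4 is 5 steps down, so divide by r⁵.
27.000 ÷ 1.500⁵ = 27.000 ÷ 7.59375 ≈ 3.556

3.56px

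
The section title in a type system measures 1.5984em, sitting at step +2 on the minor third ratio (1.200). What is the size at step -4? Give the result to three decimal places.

Moving from step +2 to step -4 is 6 steps down, so divide by r⁶.
1.5984 ÷ 1.200⁶ = 1.5984 ÷ 2.98598 ≈ 0.535

0.535em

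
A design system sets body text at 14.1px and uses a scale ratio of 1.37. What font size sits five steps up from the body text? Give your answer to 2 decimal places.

Every step multiplies by the scale ratio.
14.1 × 1.37⁵ = 14.1 × 4.82617 ≈ 68.05

68.05px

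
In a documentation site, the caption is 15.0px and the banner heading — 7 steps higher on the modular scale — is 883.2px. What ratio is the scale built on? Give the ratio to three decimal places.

1.790

r⁷ = 883.2 / 15.0, so r = (883.2/15.0)^(1/7).
r = 58.8800^(1/7) ≈ 1.7900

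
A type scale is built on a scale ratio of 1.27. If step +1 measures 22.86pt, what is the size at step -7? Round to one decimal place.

3.4pt

Moving from step +1 to step -7 is 8 steps down, so divide by r⁸.
22.86 ÷ 1.27⁸ = 22.86 ÷ 6.76752 ≈ 3.378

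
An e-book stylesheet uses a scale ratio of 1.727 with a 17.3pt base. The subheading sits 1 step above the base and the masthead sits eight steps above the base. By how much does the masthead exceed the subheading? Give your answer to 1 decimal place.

1339.1pt

Step 1: 17.3 × 1.727 = 29.877pt
Step 8: 17.3 × 1.727⁸ = 1368.941pt
Difference: 1368.941 − 29.877 = 1339.064pt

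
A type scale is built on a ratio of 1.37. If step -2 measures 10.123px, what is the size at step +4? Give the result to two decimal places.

Moving from step -2 to step +4 is 6 steps up, so multiply by r⁶.
10.123 × 1.37⁶ = 10.123 × 6.61186 ≈ 66.932

66.93px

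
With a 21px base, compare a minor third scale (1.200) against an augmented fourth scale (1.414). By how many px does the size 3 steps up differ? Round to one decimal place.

Minor third: 21.0 × 1.200³ = 36.288px
Augmented fourth: 21.0 × 1.414³ = 59.370px
Difference: 59.370 − 36.288 = 23.082px

23.1px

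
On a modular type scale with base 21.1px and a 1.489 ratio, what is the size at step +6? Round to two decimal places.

A modular type scale is a geometric sequence: sizeₙ = base × rⁿ.
21.1 × 1.489⁶ = 21.1 × 10.89854 ≈ 229.96

229.96px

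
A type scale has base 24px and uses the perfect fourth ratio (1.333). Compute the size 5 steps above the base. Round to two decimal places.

101.01px

A modular type scale is a geometric sequence: sizeₙ = base × rⁿ.
24.0 × 1.333⁵ = 24.0 × 4.20873 ≈ 101.01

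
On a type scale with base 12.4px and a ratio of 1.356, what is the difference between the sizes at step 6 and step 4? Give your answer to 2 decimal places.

Step 4: 12.4 × 1.356⁴ = 41.9238px
Step 6: 12.4 × 1.356⁶ = 77.0868px
Difference: 77.0868 − 41.9238 = 35.1630px

35.16px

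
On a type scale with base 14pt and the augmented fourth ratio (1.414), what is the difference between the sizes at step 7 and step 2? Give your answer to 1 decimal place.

130.2pt

Step 2: 14.0 × 1.414² = 27.992pt
Step 7: 14.0 × 1.414⁷ = 158.225pt
Difference: 158.225 − 27.992 = 130.233pt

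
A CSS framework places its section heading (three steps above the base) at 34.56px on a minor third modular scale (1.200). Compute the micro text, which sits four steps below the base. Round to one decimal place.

34.56 ÷ 1.200⁷ = 34.56 ÷ 3.58318 ≈ 9.645

9.6px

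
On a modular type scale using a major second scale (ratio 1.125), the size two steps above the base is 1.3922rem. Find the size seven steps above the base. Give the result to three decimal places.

2.509rem

Moving from step +2 to step +7 is 5 steps up, so multiply by r⁵.
1.3922 × 1.125⁵ = 1.3922 × 1.80203 ≈ 2.509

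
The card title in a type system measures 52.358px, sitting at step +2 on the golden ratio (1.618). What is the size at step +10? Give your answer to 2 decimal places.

2459.30px

The gap is 10 − (2) = 8 steps, so the factor is 1.618^8.
52.358 × 1.618⁸ = 52.358 × 46.97082 ≈ 2459.298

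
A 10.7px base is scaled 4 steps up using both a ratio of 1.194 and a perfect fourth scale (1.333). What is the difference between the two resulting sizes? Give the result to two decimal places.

12.04px

At 1.194: 10.7 × 1.194⁴ = 21.7471px
Perfect fourth: 10.7 × 1.333⁴ = 33.7835px
Difference: 33.7835 − 21.7471 = 12.0364px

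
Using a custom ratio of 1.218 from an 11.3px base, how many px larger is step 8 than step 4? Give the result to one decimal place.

Step 4: 11.3 × 1.218⁴ = 24.870px
Step 8: 11.3 × 1.218⁸ = 54.734px
Difference: 54.734 − 24.870 = 29.864px

29.9px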